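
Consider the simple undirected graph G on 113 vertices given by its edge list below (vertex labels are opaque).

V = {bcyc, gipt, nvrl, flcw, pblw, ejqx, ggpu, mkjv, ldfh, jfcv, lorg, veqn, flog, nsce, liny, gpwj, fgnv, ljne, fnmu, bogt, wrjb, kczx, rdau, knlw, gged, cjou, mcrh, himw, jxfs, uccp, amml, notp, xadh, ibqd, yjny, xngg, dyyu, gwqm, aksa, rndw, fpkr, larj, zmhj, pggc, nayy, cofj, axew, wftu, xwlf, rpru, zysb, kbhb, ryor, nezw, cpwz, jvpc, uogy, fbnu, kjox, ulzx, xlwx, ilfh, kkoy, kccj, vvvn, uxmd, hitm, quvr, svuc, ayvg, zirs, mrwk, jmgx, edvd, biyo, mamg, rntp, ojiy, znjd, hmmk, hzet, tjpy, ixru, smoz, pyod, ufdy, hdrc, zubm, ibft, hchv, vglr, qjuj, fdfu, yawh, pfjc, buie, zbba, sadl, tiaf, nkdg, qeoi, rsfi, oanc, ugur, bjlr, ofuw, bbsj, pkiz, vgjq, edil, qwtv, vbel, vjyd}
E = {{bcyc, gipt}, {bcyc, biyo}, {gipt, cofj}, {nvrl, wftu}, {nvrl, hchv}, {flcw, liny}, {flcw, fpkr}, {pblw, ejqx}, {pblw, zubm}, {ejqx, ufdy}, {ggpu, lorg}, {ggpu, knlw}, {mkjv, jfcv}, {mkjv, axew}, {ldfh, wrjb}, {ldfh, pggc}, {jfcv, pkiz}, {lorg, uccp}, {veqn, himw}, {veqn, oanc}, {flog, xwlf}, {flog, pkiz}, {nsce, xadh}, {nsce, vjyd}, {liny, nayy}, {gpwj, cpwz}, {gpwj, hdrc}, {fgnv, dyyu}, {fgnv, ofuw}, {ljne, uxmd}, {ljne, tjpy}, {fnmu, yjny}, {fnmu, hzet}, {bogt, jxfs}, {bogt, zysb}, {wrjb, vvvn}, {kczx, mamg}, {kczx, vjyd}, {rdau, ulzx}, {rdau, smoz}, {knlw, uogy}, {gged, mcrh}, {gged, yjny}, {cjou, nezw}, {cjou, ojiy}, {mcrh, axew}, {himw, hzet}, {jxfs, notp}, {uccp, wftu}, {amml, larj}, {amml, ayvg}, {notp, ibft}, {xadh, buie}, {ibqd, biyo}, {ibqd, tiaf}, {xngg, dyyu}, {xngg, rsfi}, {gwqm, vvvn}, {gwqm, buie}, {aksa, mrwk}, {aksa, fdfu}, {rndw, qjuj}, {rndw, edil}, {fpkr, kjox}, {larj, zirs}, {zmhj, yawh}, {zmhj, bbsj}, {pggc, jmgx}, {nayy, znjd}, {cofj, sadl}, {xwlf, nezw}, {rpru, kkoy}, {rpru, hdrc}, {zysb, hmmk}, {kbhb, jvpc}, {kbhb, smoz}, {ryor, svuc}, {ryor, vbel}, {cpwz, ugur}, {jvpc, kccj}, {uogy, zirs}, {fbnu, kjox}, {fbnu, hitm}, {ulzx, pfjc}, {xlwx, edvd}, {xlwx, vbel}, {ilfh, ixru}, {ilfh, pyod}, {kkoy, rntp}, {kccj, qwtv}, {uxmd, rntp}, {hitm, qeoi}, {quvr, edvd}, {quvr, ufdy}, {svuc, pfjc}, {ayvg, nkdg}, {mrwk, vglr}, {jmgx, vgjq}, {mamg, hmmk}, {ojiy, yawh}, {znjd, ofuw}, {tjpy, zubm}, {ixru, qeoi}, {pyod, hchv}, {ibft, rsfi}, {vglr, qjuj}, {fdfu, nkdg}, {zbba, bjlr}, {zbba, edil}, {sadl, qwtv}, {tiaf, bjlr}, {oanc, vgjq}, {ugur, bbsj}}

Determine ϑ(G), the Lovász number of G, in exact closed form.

deg(bbsj) = 2; N(bbsj) = {zmhj, ugur}.
N(vglr) = {mrwk, qjuj}, |N(vglr)| = 2.
N(flcw) = {liny, fpkr}, |N(flcw)| = 2.
deg(ilfh) = 2; N(ilfh) = {ixru, pyod}.
Regular of degree 2 on 113 vertices: the odd cycle C_{113}.
spec(A) ≈ [2.0, 1.997, 1.988, 1.972, 1.951, 1.923, 1.89, 1.85, 1.805, 1.755, 1.699, 1.637, 1.571, 1.5, 1.424, 1.344, 1.259, 1.171, 1.079, 0.984, 0.886, 0.785, 0.681, 0.576, 0.468, 0.359, 0.25, 0.139, 0.028, -0.083, -0.194, -0.305, -0.414, -0.522, -0.629, -0.733, -0.835, -0.935, -1.032, -1.126, -1.216, -1.302, -1.384, -1.462, -1.536, -1.605, -1.669, -1.727, -1.781, -1.829, -1.871, -1.907, -1.938, -1.962, -1.981, -1.993, -1.999] (distinct, 3 d.p.).
λ_max=2, λ_min=-2*cos(pi/113); ϑ = −113·λ_min/(λ_max−λ_min) = 113*cos(pi/113)/(cos(pi/113) + 1).
ϑ(G) ≈ 56.4890809.
Lovász sandwich 56 ≤ 113*cos(pi/113)/(cos(pi/113) + 1) ≤ 57: both strict.

113*cos(pi/113)/(cos(pi/113) + 1)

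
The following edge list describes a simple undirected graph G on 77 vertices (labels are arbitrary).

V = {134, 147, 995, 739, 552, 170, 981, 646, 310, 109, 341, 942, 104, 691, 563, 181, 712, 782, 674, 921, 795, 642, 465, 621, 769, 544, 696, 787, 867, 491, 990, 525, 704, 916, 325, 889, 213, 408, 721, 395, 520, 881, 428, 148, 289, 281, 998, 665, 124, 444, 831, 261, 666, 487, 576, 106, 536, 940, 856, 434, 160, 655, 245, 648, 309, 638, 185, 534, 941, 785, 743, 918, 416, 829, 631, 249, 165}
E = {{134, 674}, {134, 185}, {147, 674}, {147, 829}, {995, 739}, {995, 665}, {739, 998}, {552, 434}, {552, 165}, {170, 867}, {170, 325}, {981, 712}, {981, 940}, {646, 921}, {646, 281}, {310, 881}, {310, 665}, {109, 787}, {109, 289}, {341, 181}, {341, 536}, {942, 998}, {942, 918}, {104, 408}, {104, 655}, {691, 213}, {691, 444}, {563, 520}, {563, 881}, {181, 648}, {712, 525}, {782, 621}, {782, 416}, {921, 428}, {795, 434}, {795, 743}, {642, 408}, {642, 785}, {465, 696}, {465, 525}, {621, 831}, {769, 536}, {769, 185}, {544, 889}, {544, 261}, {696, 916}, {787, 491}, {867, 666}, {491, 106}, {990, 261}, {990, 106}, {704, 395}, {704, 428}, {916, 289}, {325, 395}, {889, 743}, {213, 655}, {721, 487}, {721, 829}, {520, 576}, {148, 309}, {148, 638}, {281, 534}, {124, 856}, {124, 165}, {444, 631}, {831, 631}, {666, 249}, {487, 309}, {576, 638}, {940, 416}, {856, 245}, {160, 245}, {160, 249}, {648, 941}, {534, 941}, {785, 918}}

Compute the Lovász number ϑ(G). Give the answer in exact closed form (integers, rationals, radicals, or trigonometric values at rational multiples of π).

deg(665) = 2; N(665) = {995, 310}.
Vertex 787 has 2 neighbors: 109, 491.
N(147) = {674, 829}, |N(147)| = 2.
Vertex 655 has 2 neighbors: 104, 213.
Regular of degree 2 on 77 vertices: the odd cycle C_{77}.
spec(A) ≈ [2.0, 1.99335, 1.97342, 1.94037, 1.89441, 1.83583, 1.76504, 1.68251, 1.58877, 1.48447, 1.37028, 1.24698, 1.11538, 0.97635, 0.83083, 0.67978, 0.5242, 0.36514, 0.20365, 0.0408, -0.12232, -0.28463, -0.44504, -0.60249, -0.75593, -0.90434, -1.04674, -1.18216, -1.30972, -1.42856, -1.5379, -1.637, -1.72521, -1.80194, -1.86667, -1.91899, -1.95853, -1.98504, -1.99834] (distinct, 5 d.p.).
λ_max=2, λ_min=-2*cos(pi/77); ϑ = −77·λ_min/(λ_max−λ_min) = 77*cos(pi/77)/(cos(pi/77) + 1).
≈ 38.48397347 (to 8 d.p.).
α=38, χ(Ḡ)=39; ϑ=77*cos(pi/77)/(cos(pi/77) + 1) lies between (both strict).

77*cos(pi/77)/(cos(pi/77) + 1)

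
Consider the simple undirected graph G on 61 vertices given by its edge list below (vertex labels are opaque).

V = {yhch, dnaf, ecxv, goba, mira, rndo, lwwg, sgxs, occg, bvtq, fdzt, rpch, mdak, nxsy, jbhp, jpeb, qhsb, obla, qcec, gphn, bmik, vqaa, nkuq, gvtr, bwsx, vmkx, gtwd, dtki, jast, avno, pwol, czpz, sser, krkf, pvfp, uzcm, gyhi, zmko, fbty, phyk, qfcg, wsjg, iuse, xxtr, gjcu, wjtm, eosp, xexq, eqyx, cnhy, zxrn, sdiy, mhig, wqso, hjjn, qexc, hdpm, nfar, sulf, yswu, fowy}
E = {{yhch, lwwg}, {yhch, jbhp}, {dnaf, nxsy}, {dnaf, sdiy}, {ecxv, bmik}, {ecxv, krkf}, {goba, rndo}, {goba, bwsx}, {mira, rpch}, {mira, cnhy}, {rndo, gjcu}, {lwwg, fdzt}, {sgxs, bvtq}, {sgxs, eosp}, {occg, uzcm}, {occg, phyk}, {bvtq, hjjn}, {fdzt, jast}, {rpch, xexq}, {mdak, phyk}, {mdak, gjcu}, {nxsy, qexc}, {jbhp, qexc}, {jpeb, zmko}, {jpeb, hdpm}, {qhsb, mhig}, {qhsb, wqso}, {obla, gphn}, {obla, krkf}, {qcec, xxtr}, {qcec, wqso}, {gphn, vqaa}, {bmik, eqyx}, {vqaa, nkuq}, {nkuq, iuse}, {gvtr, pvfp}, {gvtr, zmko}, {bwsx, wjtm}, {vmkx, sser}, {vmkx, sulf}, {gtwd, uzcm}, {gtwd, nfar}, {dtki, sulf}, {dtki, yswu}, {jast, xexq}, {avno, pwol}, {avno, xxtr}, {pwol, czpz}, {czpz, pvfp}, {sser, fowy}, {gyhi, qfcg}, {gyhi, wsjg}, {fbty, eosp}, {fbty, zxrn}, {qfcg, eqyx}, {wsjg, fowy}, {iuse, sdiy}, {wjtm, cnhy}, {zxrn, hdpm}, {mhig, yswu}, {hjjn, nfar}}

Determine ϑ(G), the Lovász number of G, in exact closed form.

61*cos(pi/61)/(cos(pi/61) + 1)

deg(fbty) = 2; N(fbty) = {eosp, zxrn}.
N(pwol) = {avno, czpz}, |N(pwol)| = 2.
N(sulf) = {vmkx, dtki}, |N(sulf)| = 2.
N(uzcm) = {occg, gtwd}, |N(uzcm)| = 2.
61-vertex 2-regular graph: connected 2-regular on 61 ⇒ C_{61}.
spec(A) ≈ [2.0, 1.9894, 1.957711, 1.905271, 1.832634, 1.74057, 1.630057, 1.502264, 1.358547, 1.200429, 1.029586, 0.847829, 0.657085, 0.459375, 0.256797, 0.051496, -0.154351, -0.358562, -0.558971, -0.753456, -0.939953, -1.116487, -1.281186, -1.432304, -1.56824, -1.687551, -1.788974, -1.871434, -1.934055, -1.976176, -1.997348] (distinct, 6 d.p.).
ϑ = −N·λ_min/(λ_max−λ_min) = −61·(-2*cos(pi/61))/(2−(-2*cos(pi/61))) = 61*cos(pi/61)/(cos(pi/61) + 1).
Numerically 30.479766457.
α=30, χ(Ḡ)=31; ϑ=61*cos(pi/61)/(cos(pi/61) + 1) lies between (both strict).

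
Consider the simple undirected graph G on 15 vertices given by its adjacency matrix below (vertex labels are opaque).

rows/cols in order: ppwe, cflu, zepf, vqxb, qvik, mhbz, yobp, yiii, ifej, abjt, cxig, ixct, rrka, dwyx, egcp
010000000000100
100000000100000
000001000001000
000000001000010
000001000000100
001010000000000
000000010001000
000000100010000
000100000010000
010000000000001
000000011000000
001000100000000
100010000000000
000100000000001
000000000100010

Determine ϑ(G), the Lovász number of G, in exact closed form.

N(egcp) = {abjt, dwyx}, |N(egcp)| = 2.
deg(zepf) = 2; N(zepf) = {mhbz, ixct}.
Vertex cxig has 2 neighbors: yiii, ifej.
N(dwyx) = {vqxb, egcp}, |N(dwyx)| = 2.
2-regular, N=15; connected 2-regular on 15 ⇒ C_{15}.
The 8 distinct eigenvalues: [2.0, 1.8271, 1.3383, 0.618, -0.2091, -1.0, -1.618, -1.9563].
Lovász: ϑ = −15(-2*cos(pi/15))/(2+-(-1)*2*cos(pi/15)) = 15*cos(pi/15)/(cos(pi/15) + 1).
= 7.417148248… (decimal).
Check 7 ≤ 15*cos(pi/15)/(cos(pi/15) + 1) ≤ 8: both strict.

15*cos(pi/15)/(cos(pi/15) + 1)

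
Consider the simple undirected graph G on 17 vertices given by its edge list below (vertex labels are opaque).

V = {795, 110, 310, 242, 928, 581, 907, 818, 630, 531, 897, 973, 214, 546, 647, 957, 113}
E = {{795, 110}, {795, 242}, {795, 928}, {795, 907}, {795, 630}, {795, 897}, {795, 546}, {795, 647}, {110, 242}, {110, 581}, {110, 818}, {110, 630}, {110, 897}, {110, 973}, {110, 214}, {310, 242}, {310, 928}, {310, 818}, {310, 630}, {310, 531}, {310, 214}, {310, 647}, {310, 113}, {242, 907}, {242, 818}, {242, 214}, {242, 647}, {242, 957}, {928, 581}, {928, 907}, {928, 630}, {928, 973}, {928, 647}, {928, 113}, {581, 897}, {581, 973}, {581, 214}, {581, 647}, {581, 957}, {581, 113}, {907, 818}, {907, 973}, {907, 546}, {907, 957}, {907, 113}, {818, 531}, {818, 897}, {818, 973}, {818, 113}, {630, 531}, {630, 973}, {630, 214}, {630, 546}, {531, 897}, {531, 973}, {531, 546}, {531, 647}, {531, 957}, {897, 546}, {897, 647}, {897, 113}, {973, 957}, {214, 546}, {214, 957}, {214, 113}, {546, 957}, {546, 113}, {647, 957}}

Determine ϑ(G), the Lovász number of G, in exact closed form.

sqrt(17)

N(957) = {242, 581, 907, 531, 973, 214, 546, 647}, |N(957)| = 8.
deg(581) = 8; N(581) = {110, 928, 897, 973, 214, 647, 957, 113}.
N(214) = {110, 310, 242, 581, 630, 546, 957, 113}, |N(214)| = 8.
N(907) = {795, 242, 928, 818, 973, 546, 957, 113}, |N(907)| = 8.
deg(v) = 8 for all v (|V|=17); Paley(17): SR with (k,λ,μ)=(8,3,4).
Distinct eigenvalues (to 3 d.p.): [8.0, 1.562, -2.562].
Lovász (edge-transitive): ϑ = −17·(-sqrt(17)/2 - 1/2)/((8)−(-sqrt(17)/2 - 1/2)) = sqrt(17).
= 4.12310563… (decimal).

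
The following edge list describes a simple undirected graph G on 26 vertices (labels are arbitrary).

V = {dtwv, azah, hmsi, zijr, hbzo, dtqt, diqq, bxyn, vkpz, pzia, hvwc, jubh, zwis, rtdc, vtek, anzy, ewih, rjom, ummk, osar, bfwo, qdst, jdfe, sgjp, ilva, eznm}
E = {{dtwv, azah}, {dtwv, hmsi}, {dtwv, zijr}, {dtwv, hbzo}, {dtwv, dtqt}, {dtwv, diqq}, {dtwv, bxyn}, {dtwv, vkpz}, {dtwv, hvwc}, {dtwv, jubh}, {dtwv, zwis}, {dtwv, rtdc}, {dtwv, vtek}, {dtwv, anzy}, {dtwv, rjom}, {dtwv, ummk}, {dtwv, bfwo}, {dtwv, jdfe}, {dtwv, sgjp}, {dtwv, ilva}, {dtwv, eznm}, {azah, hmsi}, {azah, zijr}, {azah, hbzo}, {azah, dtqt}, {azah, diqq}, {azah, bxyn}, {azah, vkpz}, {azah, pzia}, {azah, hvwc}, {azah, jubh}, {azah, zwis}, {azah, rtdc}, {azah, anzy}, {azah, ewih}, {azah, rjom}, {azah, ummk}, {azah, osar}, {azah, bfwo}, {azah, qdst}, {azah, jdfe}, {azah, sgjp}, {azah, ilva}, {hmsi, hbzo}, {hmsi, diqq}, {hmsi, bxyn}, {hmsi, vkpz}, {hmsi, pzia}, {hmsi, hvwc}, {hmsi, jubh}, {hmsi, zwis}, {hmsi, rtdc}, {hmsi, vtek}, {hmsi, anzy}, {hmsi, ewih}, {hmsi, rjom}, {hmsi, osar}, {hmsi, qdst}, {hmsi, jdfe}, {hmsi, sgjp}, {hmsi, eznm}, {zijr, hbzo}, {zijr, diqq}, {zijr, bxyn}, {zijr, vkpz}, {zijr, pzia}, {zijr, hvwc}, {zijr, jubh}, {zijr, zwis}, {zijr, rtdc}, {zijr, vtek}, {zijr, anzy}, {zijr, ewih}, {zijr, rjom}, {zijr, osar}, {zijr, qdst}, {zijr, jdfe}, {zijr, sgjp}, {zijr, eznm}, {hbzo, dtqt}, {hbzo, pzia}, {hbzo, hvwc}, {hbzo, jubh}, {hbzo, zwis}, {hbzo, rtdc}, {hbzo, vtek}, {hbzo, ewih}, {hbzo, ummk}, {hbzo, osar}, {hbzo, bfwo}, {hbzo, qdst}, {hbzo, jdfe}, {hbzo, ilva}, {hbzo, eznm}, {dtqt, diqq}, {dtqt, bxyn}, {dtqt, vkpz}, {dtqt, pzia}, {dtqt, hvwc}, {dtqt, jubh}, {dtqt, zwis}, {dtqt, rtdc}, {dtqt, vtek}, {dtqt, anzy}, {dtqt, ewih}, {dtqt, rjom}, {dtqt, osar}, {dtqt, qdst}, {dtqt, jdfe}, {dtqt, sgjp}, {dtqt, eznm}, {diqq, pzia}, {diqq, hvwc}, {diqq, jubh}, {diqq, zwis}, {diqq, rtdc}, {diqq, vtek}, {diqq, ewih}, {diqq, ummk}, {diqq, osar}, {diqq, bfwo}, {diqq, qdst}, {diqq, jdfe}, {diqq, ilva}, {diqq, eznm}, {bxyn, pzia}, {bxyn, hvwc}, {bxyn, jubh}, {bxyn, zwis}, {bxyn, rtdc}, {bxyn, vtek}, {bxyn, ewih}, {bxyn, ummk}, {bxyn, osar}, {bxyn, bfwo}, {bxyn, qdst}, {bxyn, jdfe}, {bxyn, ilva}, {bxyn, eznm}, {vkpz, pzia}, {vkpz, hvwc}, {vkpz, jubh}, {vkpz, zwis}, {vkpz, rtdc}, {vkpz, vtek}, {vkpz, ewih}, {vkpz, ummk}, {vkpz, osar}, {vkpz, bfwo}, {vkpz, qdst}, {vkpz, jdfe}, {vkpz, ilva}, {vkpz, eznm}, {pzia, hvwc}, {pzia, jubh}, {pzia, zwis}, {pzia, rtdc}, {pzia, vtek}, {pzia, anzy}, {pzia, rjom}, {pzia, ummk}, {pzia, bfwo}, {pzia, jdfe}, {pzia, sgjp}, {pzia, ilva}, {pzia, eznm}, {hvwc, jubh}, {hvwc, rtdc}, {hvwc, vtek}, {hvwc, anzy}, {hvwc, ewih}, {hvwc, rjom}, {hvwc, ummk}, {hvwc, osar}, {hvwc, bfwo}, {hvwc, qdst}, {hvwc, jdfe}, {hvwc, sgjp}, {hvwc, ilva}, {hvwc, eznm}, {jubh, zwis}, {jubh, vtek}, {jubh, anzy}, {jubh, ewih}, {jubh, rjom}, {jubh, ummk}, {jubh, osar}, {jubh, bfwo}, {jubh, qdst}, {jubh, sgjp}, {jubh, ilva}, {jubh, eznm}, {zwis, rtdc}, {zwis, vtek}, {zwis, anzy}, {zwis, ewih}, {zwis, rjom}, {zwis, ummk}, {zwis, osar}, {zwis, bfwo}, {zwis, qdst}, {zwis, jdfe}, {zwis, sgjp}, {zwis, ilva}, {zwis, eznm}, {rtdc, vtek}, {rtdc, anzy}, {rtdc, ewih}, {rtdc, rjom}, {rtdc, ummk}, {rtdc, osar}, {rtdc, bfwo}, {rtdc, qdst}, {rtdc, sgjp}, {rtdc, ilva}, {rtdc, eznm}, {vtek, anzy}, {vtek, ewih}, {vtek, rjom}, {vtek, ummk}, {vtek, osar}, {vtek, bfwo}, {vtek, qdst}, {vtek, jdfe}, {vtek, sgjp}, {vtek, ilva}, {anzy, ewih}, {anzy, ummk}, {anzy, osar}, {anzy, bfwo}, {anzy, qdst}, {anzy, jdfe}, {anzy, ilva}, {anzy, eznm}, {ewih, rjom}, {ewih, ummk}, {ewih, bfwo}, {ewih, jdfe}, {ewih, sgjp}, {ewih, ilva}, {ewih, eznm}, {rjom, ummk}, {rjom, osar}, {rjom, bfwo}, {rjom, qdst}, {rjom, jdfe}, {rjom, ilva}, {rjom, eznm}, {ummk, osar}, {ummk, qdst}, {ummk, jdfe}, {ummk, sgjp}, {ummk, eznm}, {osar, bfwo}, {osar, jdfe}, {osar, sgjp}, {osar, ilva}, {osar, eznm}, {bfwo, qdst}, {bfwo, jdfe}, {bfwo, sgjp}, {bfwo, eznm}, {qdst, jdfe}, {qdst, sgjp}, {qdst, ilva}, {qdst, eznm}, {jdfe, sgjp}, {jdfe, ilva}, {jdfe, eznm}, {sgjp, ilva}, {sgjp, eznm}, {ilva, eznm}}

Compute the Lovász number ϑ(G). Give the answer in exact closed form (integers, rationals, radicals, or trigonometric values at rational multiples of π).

7

N(dtwv) = {azah, hmsi, zijr, hbzo, dtqt, diqq, bxyn, vkpz, hvwc, jubh, zwis, rtdc, vtek, anzy, rjom, ummk, bfwo, jdfe, sgjp, ilva, eznm}, |N(dtwv)| = 21.
deg(diqq) = 19; N(diqq) = {dtwv, azah, hmsi, zijr, dtqt, pzia, hvwc, jubh, zwis, rtdc, vtek, ewih, ummk, osar, bfwo, qdst, jdfe, ilva, eznm}.
N(zijr) = {dtwv, azah, hbzo, diqq, bxyn, vkpz, pzia, hvwc, jubh, zwis, rtdc, vtek, anzy, ewih, rjom, osar, qdst, jdfe, sgjp, eznm}, |N(zijr)| = 20.
Vertex anzy has 19 neighbors: dtwv, azah, hmsi, zijr, dtqt, pzia, hvwc, jubh, zwis, rtdc, vtek, ewih, ummk, osar, bfwo, qdst, jdfe, ilva, eznm.
K_{7,6,5,3,3,2} (perfect); ϑ(G) = α(G) = max{7,6,5,3,3,2} = 7.
Numerically 7.000000.
Check 7 ≤ 7 ≤ 7: collapsed.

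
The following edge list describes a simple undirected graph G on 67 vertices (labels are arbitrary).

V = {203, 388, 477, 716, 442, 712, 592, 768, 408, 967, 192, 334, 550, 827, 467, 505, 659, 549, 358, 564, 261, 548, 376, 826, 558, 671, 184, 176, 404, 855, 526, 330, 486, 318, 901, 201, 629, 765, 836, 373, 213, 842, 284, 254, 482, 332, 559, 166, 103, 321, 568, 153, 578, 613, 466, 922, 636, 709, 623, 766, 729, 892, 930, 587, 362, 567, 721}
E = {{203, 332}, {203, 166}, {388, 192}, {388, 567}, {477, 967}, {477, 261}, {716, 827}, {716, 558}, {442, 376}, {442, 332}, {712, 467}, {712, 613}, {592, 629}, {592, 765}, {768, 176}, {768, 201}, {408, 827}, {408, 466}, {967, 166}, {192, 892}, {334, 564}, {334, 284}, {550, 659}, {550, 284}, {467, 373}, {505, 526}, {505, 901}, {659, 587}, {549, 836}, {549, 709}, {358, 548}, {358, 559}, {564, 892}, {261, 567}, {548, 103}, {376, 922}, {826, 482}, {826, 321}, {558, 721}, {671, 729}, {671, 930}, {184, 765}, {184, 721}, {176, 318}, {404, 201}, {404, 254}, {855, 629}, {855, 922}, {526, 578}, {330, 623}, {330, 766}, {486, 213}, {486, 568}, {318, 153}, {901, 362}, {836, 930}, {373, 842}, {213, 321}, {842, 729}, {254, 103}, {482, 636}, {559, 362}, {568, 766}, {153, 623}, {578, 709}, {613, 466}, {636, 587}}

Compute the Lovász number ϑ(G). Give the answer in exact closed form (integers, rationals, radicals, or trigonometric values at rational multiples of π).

67*cos(pi/67)/(cos(pi/67) + 1)

N(567) = {388, 261}, |N(567)| = 2.
Vertex 332 has 2 neighbors: 203, 442.
deg(671) = 2; N(671) = {729, 930}.
Vertex 549 has 2 neighbors: 836, 709.
Regular of degree 2 on 67 vertices: connected 2-regular on 67 ⇒ C_{67}.
Distinct eigenvalues (to 6 d.p.): [2.0, 1.991212, 1.964925, 1.92137, 1.860931, 1.784137, 1.691664, 1.584325, 1.463063, 1.328943, 1.183144, 1.026948, 0.861727, 0.688934, 0.510086, 0.326755, 0.140552, -0.046885, -0.233911, -0.418881, -0.600169, -0.776184, -0.945377, -1.106262, -1.257426, -1.397539, -1.52537, -1.639797, -1.739813, -1.824539, -1.893231, -1.945286, -1.980245, -1.997802].
With N=67: ϑ(G) = 67·(-(-1)*2*cos(pi/67))/(2−(-2*cos(pi/67))) = 67*cos(pi/67)/(cos(pi/67) + 1).
≈ 33.481580 (to 6 d.p.).
Lovász sandwich 33 ≤ 67*cos(pi/67)/(cos(pi/67) + 1) ≤ 34: both strict.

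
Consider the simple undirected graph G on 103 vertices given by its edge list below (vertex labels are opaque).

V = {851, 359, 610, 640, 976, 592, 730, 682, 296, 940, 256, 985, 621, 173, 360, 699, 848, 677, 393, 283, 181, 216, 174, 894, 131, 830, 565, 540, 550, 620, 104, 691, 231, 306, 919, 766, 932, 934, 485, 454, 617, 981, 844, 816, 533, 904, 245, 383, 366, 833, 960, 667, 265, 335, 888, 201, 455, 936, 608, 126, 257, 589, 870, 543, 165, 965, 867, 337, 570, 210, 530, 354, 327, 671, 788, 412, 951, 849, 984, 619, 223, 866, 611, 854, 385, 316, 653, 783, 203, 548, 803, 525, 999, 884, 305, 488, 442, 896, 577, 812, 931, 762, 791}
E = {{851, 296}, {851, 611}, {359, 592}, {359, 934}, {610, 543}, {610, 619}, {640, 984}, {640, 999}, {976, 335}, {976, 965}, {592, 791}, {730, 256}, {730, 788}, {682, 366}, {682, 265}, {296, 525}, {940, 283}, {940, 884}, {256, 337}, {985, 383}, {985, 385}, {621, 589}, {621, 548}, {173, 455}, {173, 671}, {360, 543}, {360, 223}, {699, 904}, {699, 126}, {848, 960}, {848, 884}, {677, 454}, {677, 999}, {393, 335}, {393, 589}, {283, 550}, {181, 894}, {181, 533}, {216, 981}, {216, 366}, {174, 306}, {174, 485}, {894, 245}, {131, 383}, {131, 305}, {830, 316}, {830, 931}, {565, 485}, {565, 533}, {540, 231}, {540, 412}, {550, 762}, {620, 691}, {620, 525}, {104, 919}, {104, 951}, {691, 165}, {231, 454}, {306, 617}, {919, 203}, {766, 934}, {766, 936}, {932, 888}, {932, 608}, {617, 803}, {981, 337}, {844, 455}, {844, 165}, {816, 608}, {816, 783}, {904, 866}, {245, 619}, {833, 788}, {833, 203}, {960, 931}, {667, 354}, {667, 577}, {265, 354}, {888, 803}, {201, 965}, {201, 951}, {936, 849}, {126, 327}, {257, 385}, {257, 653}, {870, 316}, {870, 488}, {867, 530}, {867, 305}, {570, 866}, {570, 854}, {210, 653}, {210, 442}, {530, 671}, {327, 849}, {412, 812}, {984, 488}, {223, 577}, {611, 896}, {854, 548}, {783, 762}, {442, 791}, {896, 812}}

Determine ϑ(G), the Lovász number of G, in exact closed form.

103*cos(pi/103)/(cos(pi/103) + 1)

Vertex 540 has 2 neighbors: 231, 412.
Vertex 976 has 2 neighbors: 335, 965.
N(543) = {610, 360}, |N(543)| = 2.
Vertex 305 has 2 neighbors: 131, 867.
2-regular, N=103; connected 2-regular on 103 ⇒ C_{103}.
spec(A) ≈ [2.0, 1.9963, 1.9851, 1.9666, 1.9408, 1.9077, 1.8675, 1.8204, 1.7665, 1.7061, 1.6393, 1.5664, 1.4876, 1.4034, 1.3139, 1.2195, 1.1206, 1.0176, 0.9107, 0.8004, 0.6872, 0.5714, 0.4535, 0.3339, 0.2131, 0.0915, -0.0305, -0.1524, -0.2736, -0.3939, -0.5127, -0.6296, -0.7442, -0.856, -0.9646, -1.0696, -1.1706, -1.2673, -1.3593, -1.4462, -1.5277, -1.6036, -1.6735, -1.7371, -1.7943, -1.8448, -1.8885, -1.9251, -1.9546, -1.9768, -1.9916, -1.9991] (distinct, 4 d.p.).
Lovász: ϑ = −103(-2*cos(pi/103))/(2+-(-1)*2*cos(pi/103)) = 103*cos(pi/103)/(cos(pi/103) + 1).
ϑ(G) ≈ 51.488020467.
51 ≤ 103*cos(pi/103)/(cos(pi/103) + 1) ≤ 52: both strict.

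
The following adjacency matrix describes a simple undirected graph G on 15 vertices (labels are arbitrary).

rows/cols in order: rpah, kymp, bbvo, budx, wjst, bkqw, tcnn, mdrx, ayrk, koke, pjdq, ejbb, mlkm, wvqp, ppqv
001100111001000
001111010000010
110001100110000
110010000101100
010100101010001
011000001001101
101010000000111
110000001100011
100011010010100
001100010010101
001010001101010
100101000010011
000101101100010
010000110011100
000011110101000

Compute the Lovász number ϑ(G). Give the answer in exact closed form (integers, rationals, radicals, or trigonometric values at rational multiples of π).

Vertex kymp has 6 neighbors: bbvo, budx, wjst, bkqw, mdrx, wvqp.
deg(ayrk) = 6; N(ayrk) = {rpah, wjst, bkqw, mdrx, pjdq, mlkm}.
deg(bbvo) = 6; N(bbvo) = {rpah, kymp, bkqw, tcnn, koke, pjdq}.
deg(pjdq) = 6; N(pjdq) = {bbvo, wjst, ayrk, koke, ejbb, wvqp}.
6-regular, N=15; Kneser-type, 2-subsets of [6].
A has 3 distinct eigenvalues ≈ [6.0, 1.0, -3.0].
λ_max=6, λ_min=-3; ϑ = −15·λ_min/(λ_max−λ_min) = 5.
Numerically 5.0000.

5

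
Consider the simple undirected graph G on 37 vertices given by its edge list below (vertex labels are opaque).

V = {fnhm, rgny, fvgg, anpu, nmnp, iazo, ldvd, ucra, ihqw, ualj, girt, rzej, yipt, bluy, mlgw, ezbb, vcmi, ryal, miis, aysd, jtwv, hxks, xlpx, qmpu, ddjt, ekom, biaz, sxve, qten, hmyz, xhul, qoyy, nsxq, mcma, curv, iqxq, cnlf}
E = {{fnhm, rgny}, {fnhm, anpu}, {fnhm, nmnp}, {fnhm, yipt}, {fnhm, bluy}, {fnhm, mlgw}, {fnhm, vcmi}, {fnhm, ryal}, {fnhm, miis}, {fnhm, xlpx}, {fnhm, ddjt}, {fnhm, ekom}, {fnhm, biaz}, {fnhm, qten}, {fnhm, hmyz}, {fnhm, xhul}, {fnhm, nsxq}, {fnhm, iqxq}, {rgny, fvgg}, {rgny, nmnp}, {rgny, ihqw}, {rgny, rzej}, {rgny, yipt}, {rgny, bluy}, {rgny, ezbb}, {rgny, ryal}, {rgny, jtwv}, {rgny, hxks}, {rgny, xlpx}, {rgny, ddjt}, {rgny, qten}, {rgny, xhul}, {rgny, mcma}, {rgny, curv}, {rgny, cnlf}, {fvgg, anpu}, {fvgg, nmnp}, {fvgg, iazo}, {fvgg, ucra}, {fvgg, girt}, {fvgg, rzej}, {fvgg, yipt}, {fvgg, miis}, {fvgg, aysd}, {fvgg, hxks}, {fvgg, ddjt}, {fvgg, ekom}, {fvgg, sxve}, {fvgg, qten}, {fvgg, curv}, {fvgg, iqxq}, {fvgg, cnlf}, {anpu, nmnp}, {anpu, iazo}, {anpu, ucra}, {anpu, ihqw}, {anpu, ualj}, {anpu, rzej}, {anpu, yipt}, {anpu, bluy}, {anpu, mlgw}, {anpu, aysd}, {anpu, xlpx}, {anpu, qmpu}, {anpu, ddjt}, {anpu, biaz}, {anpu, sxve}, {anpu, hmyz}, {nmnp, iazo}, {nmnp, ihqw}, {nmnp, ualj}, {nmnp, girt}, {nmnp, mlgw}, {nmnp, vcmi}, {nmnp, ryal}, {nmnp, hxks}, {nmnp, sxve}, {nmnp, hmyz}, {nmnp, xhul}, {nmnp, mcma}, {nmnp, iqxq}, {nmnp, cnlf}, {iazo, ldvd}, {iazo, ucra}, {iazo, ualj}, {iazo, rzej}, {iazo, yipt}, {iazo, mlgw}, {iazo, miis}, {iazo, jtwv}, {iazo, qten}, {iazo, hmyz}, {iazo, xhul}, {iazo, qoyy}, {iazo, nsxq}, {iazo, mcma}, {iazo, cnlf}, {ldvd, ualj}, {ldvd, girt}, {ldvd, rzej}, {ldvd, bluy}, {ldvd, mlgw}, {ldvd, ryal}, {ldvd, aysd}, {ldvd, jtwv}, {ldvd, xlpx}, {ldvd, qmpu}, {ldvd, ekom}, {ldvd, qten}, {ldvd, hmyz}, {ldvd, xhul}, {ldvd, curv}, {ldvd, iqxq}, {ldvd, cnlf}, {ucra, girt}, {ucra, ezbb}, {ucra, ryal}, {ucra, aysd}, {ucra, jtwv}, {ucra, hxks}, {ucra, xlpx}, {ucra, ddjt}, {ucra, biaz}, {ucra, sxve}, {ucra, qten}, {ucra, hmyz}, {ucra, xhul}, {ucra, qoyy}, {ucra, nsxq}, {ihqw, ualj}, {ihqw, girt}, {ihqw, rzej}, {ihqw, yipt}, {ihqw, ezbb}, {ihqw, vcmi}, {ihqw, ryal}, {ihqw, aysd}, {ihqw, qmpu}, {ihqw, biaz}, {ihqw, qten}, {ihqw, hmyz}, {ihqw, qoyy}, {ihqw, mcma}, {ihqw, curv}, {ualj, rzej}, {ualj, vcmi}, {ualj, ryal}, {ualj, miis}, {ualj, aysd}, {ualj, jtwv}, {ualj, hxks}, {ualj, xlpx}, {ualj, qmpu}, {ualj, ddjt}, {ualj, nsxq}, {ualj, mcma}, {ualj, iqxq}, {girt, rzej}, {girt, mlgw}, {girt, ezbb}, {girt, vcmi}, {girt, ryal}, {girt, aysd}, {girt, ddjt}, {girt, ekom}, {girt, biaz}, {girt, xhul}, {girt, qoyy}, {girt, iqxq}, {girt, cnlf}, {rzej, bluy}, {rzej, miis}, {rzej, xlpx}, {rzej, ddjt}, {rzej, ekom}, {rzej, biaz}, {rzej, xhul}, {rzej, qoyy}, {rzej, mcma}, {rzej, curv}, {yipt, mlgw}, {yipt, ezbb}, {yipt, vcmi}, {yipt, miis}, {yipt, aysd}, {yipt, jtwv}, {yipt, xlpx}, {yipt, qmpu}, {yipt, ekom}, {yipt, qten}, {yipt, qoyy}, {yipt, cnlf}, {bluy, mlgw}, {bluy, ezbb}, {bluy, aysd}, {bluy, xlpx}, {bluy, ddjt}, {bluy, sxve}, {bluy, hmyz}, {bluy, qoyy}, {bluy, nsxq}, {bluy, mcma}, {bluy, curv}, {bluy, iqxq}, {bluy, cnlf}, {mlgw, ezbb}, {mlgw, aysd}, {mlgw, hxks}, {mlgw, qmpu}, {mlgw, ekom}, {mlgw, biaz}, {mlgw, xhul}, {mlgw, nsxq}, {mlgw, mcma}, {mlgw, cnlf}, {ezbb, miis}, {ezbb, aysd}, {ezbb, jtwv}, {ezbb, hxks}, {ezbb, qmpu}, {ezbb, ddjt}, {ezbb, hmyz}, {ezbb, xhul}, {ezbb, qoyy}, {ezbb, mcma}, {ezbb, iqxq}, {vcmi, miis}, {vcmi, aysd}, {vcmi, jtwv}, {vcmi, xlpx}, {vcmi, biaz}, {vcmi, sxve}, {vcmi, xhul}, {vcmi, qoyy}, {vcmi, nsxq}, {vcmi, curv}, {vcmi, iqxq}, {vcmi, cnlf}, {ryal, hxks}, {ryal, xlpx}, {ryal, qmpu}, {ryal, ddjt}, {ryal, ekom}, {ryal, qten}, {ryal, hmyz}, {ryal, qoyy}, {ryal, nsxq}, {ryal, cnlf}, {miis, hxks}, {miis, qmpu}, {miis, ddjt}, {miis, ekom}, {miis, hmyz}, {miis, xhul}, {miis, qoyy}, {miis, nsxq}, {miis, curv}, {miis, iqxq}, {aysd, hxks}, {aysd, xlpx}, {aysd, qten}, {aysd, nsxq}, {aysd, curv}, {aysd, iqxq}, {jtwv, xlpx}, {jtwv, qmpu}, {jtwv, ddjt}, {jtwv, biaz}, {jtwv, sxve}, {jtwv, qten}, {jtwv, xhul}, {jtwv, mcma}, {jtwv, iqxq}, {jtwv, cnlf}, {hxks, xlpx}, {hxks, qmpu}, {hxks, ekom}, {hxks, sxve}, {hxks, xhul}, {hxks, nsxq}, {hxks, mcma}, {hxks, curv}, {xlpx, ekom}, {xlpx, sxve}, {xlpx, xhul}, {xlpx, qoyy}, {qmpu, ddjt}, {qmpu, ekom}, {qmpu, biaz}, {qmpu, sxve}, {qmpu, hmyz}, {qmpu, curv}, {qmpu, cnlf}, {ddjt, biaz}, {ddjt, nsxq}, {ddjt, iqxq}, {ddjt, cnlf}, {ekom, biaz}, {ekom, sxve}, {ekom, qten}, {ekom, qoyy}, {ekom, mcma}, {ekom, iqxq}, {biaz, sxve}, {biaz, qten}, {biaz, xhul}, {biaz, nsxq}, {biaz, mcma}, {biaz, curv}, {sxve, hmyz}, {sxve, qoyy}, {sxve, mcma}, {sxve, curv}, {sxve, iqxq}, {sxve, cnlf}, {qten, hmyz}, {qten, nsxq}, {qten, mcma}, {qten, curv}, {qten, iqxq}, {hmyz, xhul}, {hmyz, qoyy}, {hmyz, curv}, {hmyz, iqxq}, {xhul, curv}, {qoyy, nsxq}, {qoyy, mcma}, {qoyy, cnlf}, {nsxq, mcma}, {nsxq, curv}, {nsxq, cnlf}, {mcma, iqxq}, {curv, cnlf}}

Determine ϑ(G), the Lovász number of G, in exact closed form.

Vertex mcma has 18 neighbors: rgny, nmnp, iazo, ihqw, ualj, rzej, bluy, mlgw, ezbb, jtwv, hxks, ekom, biaz, sxve, qten, qoyy, nsxq, iqxq.
Vertex ryal has 18 neighbors: fnhm, rgny, nmnp, ldvd, ucra, ihqw, ualj, girt, hxks, xlpx, qmpu, ddjt, ekom, qten, hmyz, qoyy, nsxq, cnlf.
deg(ldvd) = 18; N(ldvd) = {iazo, ualj, girt, rzej, bluy, mlgw, ryal, aysd, jtwv, xlpx, qmpu, ekom, qten, hmyz, xhul, curv, iqxq, cnlf}.
Vertex mlgw has 18 neighbors: fnhm, anpu, nmnp, iazo, ldvd, girt, yipt, bluy, ezbb, aysd, hxks, qmpu, ekom, biaz, xhul, nsxq, mcma, cnlf.
Regular of degree 18 on 37 vertices: SR(37,18,8,9) — a Paley graph.
spec(A) ≈ [18.0, 2.541381, -3.541381] (distinct, 6 d.p.).
With N=37: ϑ(G) = 37·(-(-sqrt(37)/2 - 1/2))/(18−(-sqrt(37)/2 - 1/2)) = sqrt(37).
ϑ(G) ≈ 6.0827625.

sqrt(37)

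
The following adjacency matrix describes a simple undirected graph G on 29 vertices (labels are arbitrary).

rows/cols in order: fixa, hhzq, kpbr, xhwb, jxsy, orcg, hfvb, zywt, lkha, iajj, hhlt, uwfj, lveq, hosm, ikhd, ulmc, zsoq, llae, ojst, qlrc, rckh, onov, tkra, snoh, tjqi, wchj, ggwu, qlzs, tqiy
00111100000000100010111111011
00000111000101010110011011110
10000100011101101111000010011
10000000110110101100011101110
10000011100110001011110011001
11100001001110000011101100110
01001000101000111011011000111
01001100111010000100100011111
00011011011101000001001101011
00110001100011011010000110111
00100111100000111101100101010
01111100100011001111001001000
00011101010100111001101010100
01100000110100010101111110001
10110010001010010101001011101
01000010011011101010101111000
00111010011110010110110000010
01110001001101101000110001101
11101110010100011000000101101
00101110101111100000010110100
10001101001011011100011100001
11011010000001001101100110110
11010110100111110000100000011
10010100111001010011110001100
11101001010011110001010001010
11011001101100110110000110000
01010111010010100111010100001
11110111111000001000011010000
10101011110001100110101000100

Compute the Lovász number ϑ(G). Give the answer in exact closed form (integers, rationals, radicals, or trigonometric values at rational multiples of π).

N(qlzs) = {fixa, hhzq, kpbr, xhwb, orcg, hfvb, zywt, lkha, iajj, hhlt, zsoq, onov, tkra, tjqi}, |N(qlzs)| = 14.
N(rckh) = {fixa, jxsy, orcg, zywt, hhlt, lveq, hosm, ulmc, zsoq, llae, onov, tkra, snoh, tqiy}, |N(rckh)| = 14.
N(orcg) = {fixa, hhzq, kpbr, zywt, hhlt, uwfj, lveq, ojst, qlrc, rckh, tkra, snoh, ggwu, qlzs}, |N(orcg)| = 14.
deg(hfvb) = 14; N(hfvb) = {hhzq, jxsy, lkha, hhlt, ikhd, ulmc, zsoq, ojst, qlrc, onov, tkra, ggwu, qlzs, tqiy}.
G on 29 vertices is 14-regular; Paley(29): SR with (k,λ,μ)=(14,6,7).
Distinct eigenvalues (to 3 d.p.): [14.0, 2.193, -3.193].
−29·(-sqrt(29)/2 - 1/2) / ((14)−(-sqrt(29)/2 - 1/2)) = sqrt(29) = ϑ(G).
Numerically 5.385165.

sqrt(29)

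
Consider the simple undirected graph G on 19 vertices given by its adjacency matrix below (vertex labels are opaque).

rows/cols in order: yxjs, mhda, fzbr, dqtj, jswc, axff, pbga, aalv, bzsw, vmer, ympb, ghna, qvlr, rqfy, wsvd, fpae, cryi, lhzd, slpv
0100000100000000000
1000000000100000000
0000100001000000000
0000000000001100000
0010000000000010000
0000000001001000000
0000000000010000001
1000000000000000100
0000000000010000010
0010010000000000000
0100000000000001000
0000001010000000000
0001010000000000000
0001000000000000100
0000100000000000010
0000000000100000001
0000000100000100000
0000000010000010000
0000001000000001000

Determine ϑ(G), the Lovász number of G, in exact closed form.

19*cos(pi/19)/(cos(pi/19) + 1)

deg(yxjs) = 2; N(yxjs) = {mhda, aalv}.
Vertex axff has 2 neighbors: vmer, qvlr.
N(pbga) = {ghna, slpv}, |N(pbga)| = 2.
N(aalv) = {yxjs, cryi}, |N(aalv)| = 2.
Regular of degree 2 on 19 vertices: a single 19-cycle (edge-transitive).
A has 10 distinct eigenvalues ≈ [2.0, 1.891634, 1.578281, 1.093896, 0.490971, -0.165159, -0.803391, -1.354563, -1.758948, -1.972723].
With N=19: ϑ(G) = 19·(-(-1)*2*cos(pi/19))/(2−(-2*cos(pi/19))) = 19*cos(pi/19)/(cos(pi/19) + 1).
ϑ(G) ≈ 9.4348.
Check 9 ≤ 19*cos(pi/19)/(cos(pi/19) + 1) ≤ 10: both strict.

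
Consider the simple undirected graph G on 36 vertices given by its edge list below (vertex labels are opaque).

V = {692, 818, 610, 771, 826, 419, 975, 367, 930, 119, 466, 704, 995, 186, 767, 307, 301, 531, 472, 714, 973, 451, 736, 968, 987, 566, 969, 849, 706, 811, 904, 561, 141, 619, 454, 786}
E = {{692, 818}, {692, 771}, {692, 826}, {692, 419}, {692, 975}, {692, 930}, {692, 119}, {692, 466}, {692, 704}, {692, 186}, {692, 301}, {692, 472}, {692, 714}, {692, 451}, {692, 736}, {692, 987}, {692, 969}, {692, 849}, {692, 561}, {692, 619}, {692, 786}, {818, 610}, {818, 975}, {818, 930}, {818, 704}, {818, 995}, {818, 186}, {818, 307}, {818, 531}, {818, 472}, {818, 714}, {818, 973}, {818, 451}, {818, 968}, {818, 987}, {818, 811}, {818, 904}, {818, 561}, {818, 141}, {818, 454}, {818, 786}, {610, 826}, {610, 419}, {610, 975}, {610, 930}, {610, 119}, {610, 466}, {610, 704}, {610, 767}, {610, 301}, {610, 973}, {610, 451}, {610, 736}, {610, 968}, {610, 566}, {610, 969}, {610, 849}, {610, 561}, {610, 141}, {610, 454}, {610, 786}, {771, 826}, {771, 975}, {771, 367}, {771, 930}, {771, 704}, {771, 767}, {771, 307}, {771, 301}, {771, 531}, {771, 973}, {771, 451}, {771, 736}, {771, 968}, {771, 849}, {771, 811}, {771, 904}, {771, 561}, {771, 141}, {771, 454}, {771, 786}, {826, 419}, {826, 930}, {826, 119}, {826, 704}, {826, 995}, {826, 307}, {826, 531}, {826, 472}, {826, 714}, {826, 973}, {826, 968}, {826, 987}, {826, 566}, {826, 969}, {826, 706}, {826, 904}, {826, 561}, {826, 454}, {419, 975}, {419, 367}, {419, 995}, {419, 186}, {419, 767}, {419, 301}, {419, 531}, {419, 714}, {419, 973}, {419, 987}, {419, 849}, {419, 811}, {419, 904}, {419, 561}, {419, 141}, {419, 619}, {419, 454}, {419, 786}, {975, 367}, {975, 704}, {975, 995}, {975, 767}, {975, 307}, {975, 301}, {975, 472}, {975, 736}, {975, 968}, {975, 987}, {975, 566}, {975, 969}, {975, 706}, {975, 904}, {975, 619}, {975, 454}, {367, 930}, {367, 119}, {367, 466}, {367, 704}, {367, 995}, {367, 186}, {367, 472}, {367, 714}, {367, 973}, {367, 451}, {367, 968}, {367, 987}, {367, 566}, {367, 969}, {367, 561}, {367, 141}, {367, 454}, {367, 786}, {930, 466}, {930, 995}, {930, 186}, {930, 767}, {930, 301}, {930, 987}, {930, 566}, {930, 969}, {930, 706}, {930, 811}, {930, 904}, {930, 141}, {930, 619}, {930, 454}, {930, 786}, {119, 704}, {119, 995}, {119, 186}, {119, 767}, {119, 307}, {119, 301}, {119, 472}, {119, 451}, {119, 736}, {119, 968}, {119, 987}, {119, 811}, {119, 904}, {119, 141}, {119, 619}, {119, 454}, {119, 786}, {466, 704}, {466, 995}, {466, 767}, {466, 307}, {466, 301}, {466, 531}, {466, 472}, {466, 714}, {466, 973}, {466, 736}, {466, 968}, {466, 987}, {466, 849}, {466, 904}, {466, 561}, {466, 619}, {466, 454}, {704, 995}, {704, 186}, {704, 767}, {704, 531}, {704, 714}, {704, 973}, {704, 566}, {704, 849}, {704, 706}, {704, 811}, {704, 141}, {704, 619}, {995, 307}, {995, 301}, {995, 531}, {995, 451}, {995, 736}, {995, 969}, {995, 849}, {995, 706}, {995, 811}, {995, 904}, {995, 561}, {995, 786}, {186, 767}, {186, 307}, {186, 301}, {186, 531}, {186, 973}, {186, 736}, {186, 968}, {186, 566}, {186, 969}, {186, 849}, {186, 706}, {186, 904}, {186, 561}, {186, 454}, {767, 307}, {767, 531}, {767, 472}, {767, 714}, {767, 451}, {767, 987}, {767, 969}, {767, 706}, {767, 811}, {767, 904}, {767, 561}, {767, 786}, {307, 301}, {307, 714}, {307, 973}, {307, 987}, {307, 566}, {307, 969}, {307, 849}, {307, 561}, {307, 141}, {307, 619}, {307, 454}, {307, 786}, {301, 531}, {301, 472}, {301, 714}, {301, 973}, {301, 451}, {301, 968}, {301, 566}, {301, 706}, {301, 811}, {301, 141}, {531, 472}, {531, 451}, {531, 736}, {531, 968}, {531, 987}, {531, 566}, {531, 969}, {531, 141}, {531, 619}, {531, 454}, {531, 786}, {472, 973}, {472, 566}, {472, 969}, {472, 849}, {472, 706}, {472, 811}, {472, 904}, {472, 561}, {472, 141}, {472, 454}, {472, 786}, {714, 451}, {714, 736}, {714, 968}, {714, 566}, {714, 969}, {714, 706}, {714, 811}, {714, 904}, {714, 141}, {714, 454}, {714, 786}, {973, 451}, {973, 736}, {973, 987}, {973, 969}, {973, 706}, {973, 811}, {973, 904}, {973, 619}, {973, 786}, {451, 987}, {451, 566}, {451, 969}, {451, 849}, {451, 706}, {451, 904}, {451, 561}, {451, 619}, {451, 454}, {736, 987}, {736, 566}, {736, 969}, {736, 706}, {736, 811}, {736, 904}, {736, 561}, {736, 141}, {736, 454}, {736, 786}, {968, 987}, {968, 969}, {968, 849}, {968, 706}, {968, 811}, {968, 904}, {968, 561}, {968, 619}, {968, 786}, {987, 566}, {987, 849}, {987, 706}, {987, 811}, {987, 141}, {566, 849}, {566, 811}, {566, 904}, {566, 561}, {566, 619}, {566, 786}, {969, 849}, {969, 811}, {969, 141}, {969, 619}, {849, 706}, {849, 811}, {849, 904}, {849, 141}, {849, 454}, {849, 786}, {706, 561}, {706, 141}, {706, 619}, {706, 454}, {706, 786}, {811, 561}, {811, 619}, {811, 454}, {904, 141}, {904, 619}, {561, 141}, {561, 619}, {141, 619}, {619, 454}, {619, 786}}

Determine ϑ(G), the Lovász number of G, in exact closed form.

deg(466) = 21; N(466) = {692, 610, 367, 930, 704, 995, 767, 307, 301, 531, 472, 714, 973, 736, 968, 987, 849, 904, 561, 619, 454}.
deg(714) = 21; N(714) = {692, 818, 826, 419, 367, 466, 704, 767, 307, 301, 451, 736, 968, 566, 969, 706, 811, 904, 141, 454, 786}.
N(561) = {692, 818, 610, 771, 826, 419, 367, 466, 995, 186, 767, 307, 472, 451, 736, 968, 566, 706, 811, 141, 619}, |N(561)| = 21.
N(367) = {771, 419, 975, 930, 119, 466, 704, 995, 186, 472, 714, 973, 451, 968, 987, 566, 969, 561, 141, 454, 786}, |N(367)| = 21.
Regular of degree 21 on 36 vertices: Kneser-type, 2-subsets of [9].
A has 3 distinct eigenvalues ≈ [21.0, 1.0, -6.0].
−36·(-6) / ((21)−(-6)) = 8 = ϑ(G).
ϑ(G) ≈ 8.000000000.

8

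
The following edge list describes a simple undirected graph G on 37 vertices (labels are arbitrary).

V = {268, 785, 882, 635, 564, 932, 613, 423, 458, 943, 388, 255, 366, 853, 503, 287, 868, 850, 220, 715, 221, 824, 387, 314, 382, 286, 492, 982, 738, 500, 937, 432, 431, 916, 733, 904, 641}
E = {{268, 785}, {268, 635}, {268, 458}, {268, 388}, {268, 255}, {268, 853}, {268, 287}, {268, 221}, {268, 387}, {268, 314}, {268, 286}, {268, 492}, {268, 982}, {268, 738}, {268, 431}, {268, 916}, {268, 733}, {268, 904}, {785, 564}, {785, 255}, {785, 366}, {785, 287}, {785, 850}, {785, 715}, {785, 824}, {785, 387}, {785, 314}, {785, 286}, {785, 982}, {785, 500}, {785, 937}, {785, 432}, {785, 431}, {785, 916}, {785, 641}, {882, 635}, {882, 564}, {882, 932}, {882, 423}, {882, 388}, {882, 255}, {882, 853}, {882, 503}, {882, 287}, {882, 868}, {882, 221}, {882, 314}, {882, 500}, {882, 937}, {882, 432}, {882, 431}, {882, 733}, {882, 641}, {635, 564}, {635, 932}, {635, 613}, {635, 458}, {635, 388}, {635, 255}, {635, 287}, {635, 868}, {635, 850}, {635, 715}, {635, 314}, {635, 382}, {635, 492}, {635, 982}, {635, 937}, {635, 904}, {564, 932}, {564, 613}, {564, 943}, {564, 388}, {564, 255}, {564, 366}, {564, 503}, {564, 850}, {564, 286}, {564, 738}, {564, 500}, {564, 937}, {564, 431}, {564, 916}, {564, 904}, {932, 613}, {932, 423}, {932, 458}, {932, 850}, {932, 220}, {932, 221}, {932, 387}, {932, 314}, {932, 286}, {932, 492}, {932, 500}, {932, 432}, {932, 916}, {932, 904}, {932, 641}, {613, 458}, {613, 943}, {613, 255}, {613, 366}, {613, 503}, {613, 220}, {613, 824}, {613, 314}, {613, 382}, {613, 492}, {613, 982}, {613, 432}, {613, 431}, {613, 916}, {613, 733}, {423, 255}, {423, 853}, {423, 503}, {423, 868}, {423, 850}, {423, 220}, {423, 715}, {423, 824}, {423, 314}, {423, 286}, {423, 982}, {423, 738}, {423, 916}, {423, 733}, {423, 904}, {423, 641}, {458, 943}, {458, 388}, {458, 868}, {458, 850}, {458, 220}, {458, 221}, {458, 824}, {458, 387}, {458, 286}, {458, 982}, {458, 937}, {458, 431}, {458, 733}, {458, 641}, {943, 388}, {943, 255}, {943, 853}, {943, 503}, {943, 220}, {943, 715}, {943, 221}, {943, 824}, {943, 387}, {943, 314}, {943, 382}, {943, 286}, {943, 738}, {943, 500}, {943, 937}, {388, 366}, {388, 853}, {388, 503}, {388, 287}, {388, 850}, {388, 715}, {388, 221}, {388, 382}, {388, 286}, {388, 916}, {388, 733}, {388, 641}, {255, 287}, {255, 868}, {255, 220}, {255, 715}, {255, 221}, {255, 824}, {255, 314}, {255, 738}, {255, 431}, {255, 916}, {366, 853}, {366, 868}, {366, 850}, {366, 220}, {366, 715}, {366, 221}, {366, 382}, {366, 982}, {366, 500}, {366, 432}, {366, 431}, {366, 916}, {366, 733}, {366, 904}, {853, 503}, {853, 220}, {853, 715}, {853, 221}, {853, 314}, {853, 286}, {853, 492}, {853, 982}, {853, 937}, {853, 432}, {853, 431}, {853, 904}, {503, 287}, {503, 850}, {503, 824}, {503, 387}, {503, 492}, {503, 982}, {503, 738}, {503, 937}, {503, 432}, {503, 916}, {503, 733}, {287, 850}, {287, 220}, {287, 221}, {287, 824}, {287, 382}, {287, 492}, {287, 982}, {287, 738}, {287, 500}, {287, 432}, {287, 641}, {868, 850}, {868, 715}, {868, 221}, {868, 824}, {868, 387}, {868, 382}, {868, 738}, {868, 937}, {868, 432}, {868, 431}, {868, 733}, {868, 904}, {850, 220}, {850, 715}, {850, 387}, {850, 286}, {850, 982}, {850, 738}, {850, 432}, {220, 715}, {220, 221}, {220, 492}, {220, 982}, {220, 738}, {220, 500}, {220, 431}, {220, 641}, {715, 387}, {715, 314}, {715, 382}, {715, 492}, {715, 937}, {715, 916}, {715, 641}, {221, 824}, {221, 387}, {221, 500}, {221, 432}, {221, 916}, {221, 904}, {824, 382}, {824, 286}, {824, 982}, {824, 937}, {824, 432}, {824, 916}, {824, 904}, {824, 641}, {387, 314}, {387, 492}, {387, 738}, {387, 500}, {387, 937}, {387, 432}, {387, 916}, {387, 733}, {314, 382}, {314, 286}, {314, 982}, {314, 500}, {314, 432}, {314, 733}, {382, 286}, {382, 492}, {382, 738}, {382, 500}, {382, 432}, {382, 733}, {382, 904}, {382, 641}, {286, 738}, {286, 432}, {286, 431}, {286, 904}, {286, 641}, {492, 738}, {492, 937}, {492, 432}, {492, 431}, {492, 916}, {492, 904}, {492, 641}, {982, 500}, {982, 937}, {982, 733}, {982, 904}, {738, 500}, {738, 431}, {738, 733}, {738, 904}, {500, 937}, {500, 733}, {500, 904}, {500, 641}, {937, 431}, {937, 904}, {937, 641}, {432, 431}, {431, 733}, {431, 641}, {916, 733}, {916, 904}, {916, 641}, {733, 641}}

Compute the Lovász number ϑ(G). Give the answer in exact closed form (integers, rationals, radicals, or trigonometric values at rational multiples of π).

Vertex 503 has 18 neighbors: 882, 564, 613, 423, 943, 388, 853, 287, 850, 824, 387, 492, 982, 738, 937, 432, 916, 733.
Vertex 366 has 18 neighbors: 785, 564, 613, 388, 853, 868, 850, 220, 715, 221, 382, 982, 500, 432, 431, 916, 733, 904.
N(850) = {785, 635, 564, 932, 423, 458, 388, 366, 503, 287, 868, 220, 715, 387, 286, 982, 738, 432}, |N(850)| = 18.
N(932) = {882, 635, 564, 613, 423, 458, 850, 220, 221, 387, 314, 286, 492, 500, 432, 916, 904, 641}, |N(932)| = 18.
Every vertex has degree 18 (N=37); Paley(37): SR with (k,λ,μ)=(18,8,9).
Distinct eigenvalues (to 4 d.p.): [18.0, 2.5414, -3.5414].
ϑ = −N·λ_min/(λ_max−λ_min) = −37·(-sqrt(37)/2 - 1/2)/(18−(-sqrt(37)/2 - 1/2)) = sqrt(37).
ϑ(G) ≈ 6.0828.

sqrt(37)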